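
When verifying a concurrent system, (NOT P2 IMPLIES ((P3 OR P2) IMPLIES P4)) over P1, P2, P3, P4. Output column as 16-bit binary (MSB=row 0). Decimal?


Formula: (NOT P2 IMPLIES ((P3 OR P2) IMPLIES P4)) over P1, P2, P3, P4 (16 rows)
Evaluate each row (bits = P1,P2,P3,P4, MSB first):
  row 0 [0000]: (NOT 0 IMPLIES ((0 OR 0) IMPLIES 0)) -> 1
  row 1 [0001]: (NOT 0 IMPLIES ((0 OR 0) IMPLIES 1)) -> 1
  row 2 [0010]: (NOT 0 IMPLIES ((1 OR 0) IMPLIES 0)) -> 0
  row 3 [0011]: (NOT 0 IMPLIES ((1 OR 0) IMPLIES 1)) -> 1
  row 4 [0100]: (NOT 1 IMPLIES ((0 OR 1) IMPLIES 0)) -> 1
  row 5 [0101]: (NOT 1 IMPLIES ((0 OR 1) IMPLIES 1)) -> 1
  row 6 [0110]: (NOT 1 IMPLIES ((1 OR 1) IMPLIES 0)) -> 1
  row 7 [0111]: (NOT 1 IMPLIES ((1 OR 1) IMPLIES 1)) -> 1
  row 8 [1000]: (NOT 0 IMPLIES ((0 OR 0) IMPLIES 0)) -> 1
  row 9 [1001]: (NOT 0 IMPLIES ((0 OR 0) IMPLIES 1)) -> 1
  row 10 [1010]: (NOT 0 IMPLIES ((1 OR 0) IMPLIES 0)) -> 0
  row 11 [1011]: (NOT 0 IMPLIES ((1 OR 0) IMPLIES 1)) -> 1
  row 12 [1100]: (NOT 1 IMPLIES ((0 OR 1) IMPLIES 0)) -> 1
  row 13 [1101]: (NOT 1 IMPLIES ((0 OR 1) IMPLIES 1)) -> 1
  row 14 [1110]: (NOT 1 IMPLIES ((1 OR 1) IMPLIES 0)) -> 1
  row 15 [1111]: (NOT 1 IMPLIES ((1 OR 1) IMPLIES 1)) -> 1
Full result column, 4 rows per line (P1,P2 fixed per line; P3,P4 runs 00..11 left to right):
  rows 0-3 [P1,P2=00]: 1101  = hex D
  rows 4-7 [P1,P2=01]: 1111  = hex F
  rows 8-11 [P1,P2=10]: 1101  = hex D
  rows 12-15 [P1,P2=11]: 1111  = hex F
Output column (row 0 .. row 15) = 1101111111011111
Output column grouped in 4s = 1101 1111 1101 1111 = 0xDFDF
Convert to decimal digit by digit (value = value*16 + digit):
  D -> 13
  13*16 + 15 (F) = 223
  223*16 + 13 (D) = 3581
  3581*16 + 15 (F) = 57311
Decimal = 57311

57311


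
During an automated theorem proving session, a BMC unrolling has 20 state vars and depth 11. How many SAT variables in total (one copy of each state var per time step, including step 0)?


BMC unrolls to depth k, creating one copy of each state var for steps 0..k.
Step count = 11 + 1 = 12 (steps 0 through 11)
Vars per step = 20
Total = 20 * 12 = 240

240


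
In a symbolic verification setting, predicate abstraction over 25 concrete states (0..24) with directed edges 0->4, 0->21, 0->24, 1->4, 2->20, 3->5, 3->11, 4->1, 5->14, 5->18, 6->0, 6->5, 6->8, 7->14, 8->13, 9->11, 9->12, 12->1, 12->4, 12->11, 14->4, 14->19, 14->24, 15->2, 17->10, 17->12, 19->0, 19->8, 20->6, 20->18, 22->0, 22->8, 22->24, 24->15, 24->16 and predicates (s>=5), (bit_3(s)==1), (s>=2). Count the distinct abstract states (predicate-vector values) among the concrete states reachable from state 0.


BFS from 0:
Concrete reachable: {0, 1, 2, 4, 5, 6, 8, 13, 14, 15, 16, 18, 19, 20, 21, 24}
Abstract via predicates (s>=5), (bit_3(s)==1), (s>=2):
  (0,0,0) <- {0, 1}
  (0,0,1) <- {2, 4}
  (1,0,1) <- {5, 6, 16, 18, 19, 20, 21}
  (1,1,1) <- {8, 13, 14, 15, 24}
Distinct abstract states = 4

4


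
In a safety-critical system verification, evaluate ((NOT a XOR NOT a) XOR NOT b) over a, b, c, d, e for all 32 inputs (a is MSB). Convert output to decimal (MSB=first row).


Formula: ((NOT a XOR NOT a) XOR NOT b) over a, b, c, d, e (32 rows)
Evaluate each row (bits = a,b,c,d,e, MSB first):
  row 0 [00000]: ((NOT 0 XOR NOT 0) XOR NOT 0) -> 1
  row 1 [00001]: ((NOT 0 XOR NOT 0) XOR NOT 0) -> 1
  row 2 [00010]: ((NOT 0 XOR NOT 0) XOR NOT 0) -> 1
  row 3 [00011]: ((NOT 0 XOR NOT 0) XOR NOT 0) -> 1
  row 4 [00100]: ((NOT 0 XOR NOT 0) XOR NOT 0) -> 1
  row 5 [00101]: ((NOT 0 XOR NOT 0) XOR NOT 0) -> 1
  row 6 [00110]: ((NOT 0 XOR NOT 0) XOR NOT 0) -> 1
  row 7 [00111]: ((NOT 0 XOR NOT 0) XOR NOT 0) -> 1
  row 8 [01000]: ((NOT 0 XOR NOT 0) XOR NOT 1) -> 0
  row 9 [01001]: ((NOT 0 XOR NOT 0) XOR NOT 1) -> 0
  row 10 [01010]: ((NOT 0 XOR NOT 0) XOR NOT 1) -> 0
  row 11 [01011]: ((NOT 0 XOR NOT 0) XOR NOT 1) -> 0
  row 12 [01100]: ((NOT 0 XOR NOT 0) XOR NOT 1) -> 0
  row 13 [01101]: ((NOT 0 XOR NOT 0) XOR NOT 1) -> 0
  row 14 [01110]: ((NOT 0 XOR NOT 0) XOR NOT 1) -> 0
  row 15 [01111]: ((NOT 0 XOR NOT 0) XOR NOT 1) -> 0
  row 16 [10000]: ((NOT 1 XOR NOT 1) XOR NOT 0) -> 1
  row 17 [10001]: ((NOT 1 XOR NOT 1) XOR NOT 0) -> 1
  row 18 [10010]: ((NOT 1 XOR NOT 1) XOR NOT 0) -> 1
  row 19 [10011]: ((NOT 1 XOR NOT 1) XOR NOT 0) -> 1
  row 20 [10100]: ((NOT 1 XOR NOT 1) XOR NOT 0) -> 1
  row 21 [10101]: ((NOT 1 XOR NOT 1) XOR NOT 0) -> 1
  row 22 [10110]: ((NOT 1 XOR NOT 1) XOR NOT 0) -> 1
  row 23 [10111]: ((NOT 1 XOR NOT 1) XOR NOT 0) -> 1
  row 24 [11000]: ((NOT 1 XOR NOT 1) XOR NOT 1) -> 0
  row 25 [11001]: ((NOT 1 XOR NOT 1) XOR NOT 1) -> 0
  row 26 [11010]: ((NOT 1 XOR NOT 1) XOR NOT 1) -> 0
  row 27 [11011]: ((NOT 1 XOR NOT 1) XOR NOT 1) -> 0
  row 28 [11100]: ((NOT 1 XOR NOT 1) XOR NOT 1) -> 0
  row 29 [11101]: ((NOT 1 XOR NOT 1) XOR NOT 1) -> 0
  row 30 [11110]: ((NOT 1 XOR NOT 1) XOR NOT 1) -> 0
  row 31 [11111]: ((NOT 1 XOR NOT 1) XOR NOT 1) -> 0
Full result column, 4 rows per line (a,b,c fixed per line; d,e runs 00..11 left to right):
  rows 0-3 [a,b,c=000]: 1111  = hex F
  rows 4-7 [a,b,c=001]: 1111  = hex F
  rows 8-11 [a,b,c=010]: 0000  = hex 0
  rows 12-15 [a,b,c=011]: 0000  = hex 0
  rows 16-19 [a,b,c=100]: 1111  = hex F
  rows 20-23 [a,b,c=101]: 1111  = hex F
  rows 24-27 [a,b,c=110]: 0000  = hex 0
  rows 28-31 [a,b,c=111]: 0000  = hex 0
Output column (row 0 .. row 31) = 11111111000000001111111100000000
Output column grouped in 4s = 1111 1111 0000 0000 1111 1111 0000 0000 = 0xFF00FF00
Convert to decimal digit by digit (value = value*16 + digit):
  F -> 15
  15*16 + 15 (F) = 255
  255*16 + 0 = 4080
  4080*16 + 0 = 65280
  65280*16 + 15 (F) = 1044495
  1044495*16 + 15 (F) = 16711935
  16711935*16 + 0 = 267390960
  267390960*16 + 0 = 4278255360
Decimal = 4278255360

4278255360


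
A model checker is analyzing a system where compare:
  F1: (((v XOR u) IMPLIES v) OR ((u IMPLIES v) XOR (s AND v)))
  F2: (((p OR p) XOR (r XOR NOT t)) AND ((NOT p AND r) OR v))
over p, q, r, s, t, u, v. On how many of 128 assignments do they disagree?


F1 = (((v XOR u) IMPLIES v) OR ((u IMPLIES v) XOR (s AND v)))
F2 = (((p OR p) XOR (r XOR NOT t)) AND ((NOT p AND r) OR v))
Evaluate both on each of 128 rows (bits = p,q,r,s,t,u,v):
  row 0 [0000000]: F1=1 F2=0 (differ) -> 1
  row 1 [0000001]: F1=1 F2=1 -> 0
  row 2 [0000010]: F1=0 F2=0 -> 0
  row 3 [0000011]: F1=1 F2=1 -> 0
  row 4 [0000100]: F1=1 F2=0 (differ) -> 1
  (every remaining row is evaluated the same way; all 128 results are listed next)
Full result column, 8 rows per line (p,q,r,s fixed per line; t,u,v runs 000..111 left to right):
  rows 0-7 [p,q,r,s=0000]: 10001101  (ones: 4)
  rows 8-15 [p,q,r,s=0001]: 10001101  (ones: 4)
  rows 16-23 [p,q,r,s=0010]: 11010010  (ones: 4)
  rows 24-31 [p,q,r,s=0011]: 11010010  (ones: 4)
  rows 32-39 [p,q,r,s=0100]: 10001101  (ones: 4)
  rows 40-47 [p,q,r,s=0101]: 10001101  (ones: 4)
  rows 48-55 [p,q,r,s=0110]: 11010010  (ones: 4)
  rows 56-63 [p,q,r,s=0111]: 11010010  (ones: 4)
  rows 64-71 [p,q,r,s=1000]: 11011000  (ones: 4)
  rows 72-79 [p,q,r,s=1001]: 11011000  (ones: 4)
  rows 80-87 [p,q,r,s=1010]: 10001101  (ones: 4)
  rows 88-95 [p,q,r,s=1011]: 10001101  (ones: 4)
  rows 96-103 [p,q,r,s=1100]: 11011000  (ones: 4)
  rows 104-111 [p,q,r,s=1101]: 11011000  (ones: 4)
  rows 112-119 [p,q,r,s=1110]: 10001101  (ones: 4)
  rows 120-127 [p,q,r,s=1111]: 10001101  (ones: 4)
Disagreements = 4+4+4+4+4+4+4+4+4+4+4+4+4+4+4+4 = 64

64


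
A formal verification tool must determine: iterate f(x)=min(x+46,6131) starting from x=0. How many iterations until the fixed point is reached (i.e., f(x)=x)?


Step 1: x=0, cap=6131, increment=46
Step 2: x grows by 46 each step until capped at 6131; fixed point is x=6131
Step 3: iterations = ceil(6131/46) = 134

134


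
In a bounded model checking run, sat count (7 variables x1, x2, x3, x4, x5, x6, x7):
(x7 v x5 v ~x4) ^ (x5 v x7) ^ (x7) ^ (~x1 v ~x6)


CNF with 4 clauses over 7 vars (128 assignments).
An assignment satisfies CNF iff every clause has >=1 true literal.
Check each row (bits = x1,x2,x3,x4,x5,x6,x7; clause T/F shown):
  row 0 [0000000]: clauses=TFFT -> 0
  row 1 [0000001]: clauses=TTTT -> 1
  row 2 [0000010]: clauses=TFFT -> 0
  row 3 [0000011]: clauses=TTTT -> 1
  row 4 [0000100]: clauses=TTFT -> 0
  (every remaining row is evaluated the same way; all 128 results are listed next)
Full result column, 8 rows per line (x1,x2,x3,x4 fixed per line; x5,x6,x7 runs 000..111 left to right):
  rows 0-7 [x1,x2,x3,x4=0000]: 01010101  (ones: 4)
  rows 8-15 [x1,x2,x3,x4=0001]: 01010101  (ones: 4)
  rows 16-23 [x1,x2,x3,x4=0010]: 01010101  (ones: 4)
  rows 24-31 [x1,x2,x3,x4=0011]: 01010101  (ones: 4)
  rows 32-39 [x1,x2,x3,x4=0100]: 01010101  (ones: 4)
  rows 40-47 [x1,x2,x3,x4=0101]: 01010101  (ones: 4)
  rows 48-55 [x1,x2,x3,x4=0110]: 01010101  (ones: 4)
  rows 56-63 [x1,x2,x3,x4=0111]: 01010101  (ones: 4)
  rows 64-71 [x1,x2,x3,x4=1000]: 01000100  (ones: 2)
  rows 72-79 [x1,x2,x3,x4=1001]: 01000100  (ones: 2)
  rows 80-87 [x1,x2,x3,x4=1010]: 01000100  (ones: 2)
  rows 88-95 [x1,x2,x3,x4=1011]: 01000100  (ones: 2)
  rows 96-103 [x1,x2,x3,x4=1100]: 01000100  (ones: 2)
  rows 104-111 [x1,x2,x3,x4=1101]: 01000100  (ones: 2)
  rows 112-119 [x1,x2,x3,x4=1110]: 01000100  (ones: 2)
  rows 120-127 [x1,x2,x3,x4=1111]: 01000100  (ones: 2)
Satisfying assignments = 4+4+4+4+4+4+4+4+2+2+2+2+2+2+2+2 = 48

48


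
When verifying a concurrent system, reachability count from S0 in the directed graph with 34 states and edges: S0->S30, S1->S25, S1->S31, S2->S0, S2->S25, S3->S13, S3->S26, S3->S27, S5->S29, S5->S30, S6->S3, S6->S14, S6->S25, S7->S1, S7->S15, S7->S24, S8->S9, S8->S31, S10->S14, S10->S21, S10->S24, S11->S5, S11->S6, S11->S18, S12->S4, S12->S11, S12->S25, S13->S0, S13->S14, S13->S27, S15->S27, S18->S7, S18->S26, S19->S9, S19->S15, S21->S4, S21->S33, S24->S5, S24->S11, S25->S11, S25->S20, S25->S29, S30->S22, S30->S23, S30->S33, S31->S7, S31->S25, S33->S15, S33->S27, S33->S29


BFS from S0:
  layer 0: {S0}
  layer 1: {S30}
  layer 2: {S22, S23, S33}
  layer 3: {S15, S27, S29}
Reachable set: {S0, S15, S22, S23, S27, S29, S30, S33}
Count = 8

8


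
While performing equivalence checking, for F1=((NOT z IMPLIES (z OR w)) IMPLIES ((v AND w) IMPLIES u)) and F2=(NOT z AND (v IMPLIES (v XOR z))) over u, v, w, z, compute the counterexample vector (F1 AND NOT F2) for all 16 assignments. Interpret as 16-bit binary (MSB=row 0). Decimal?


F1 = ((NOT z IMPLIES (z OR w)) IMPLIES ((v AND w) IMPLIES u))
F2 = (NOT z AND (v IMPLIES (v XOR z)))
Counterexample to F1=>F2 is where F1=1 and F2=0.
Evaluate each row (bits = u,v,w,z, MSB first):
  row 0 [0000]: F1=1 F2=1 -> F1&~F2 -> 0
  row 1 [0001]: F1=1 F2=0 -> F1&~F2 -> 1
  row 2 [0010]: F1=1 F2=1 -> F1&~F2 -> 0
  row 3 [0011]: F1=1 F2=0 -> F1&~F2 -> 1
  row 4 [0100]: F1=1 F2=1 -> F1&~F2 -> 0
  row 5 [0101]: F1=1 F2=0 -> F1&~F2 -> 1
  row 6 [0110]: F1=0 F2=1 -> F1&~F2 -> 0
  row 7 [0111]: F1=0 F2=0 -> F1&~F2 -> 0
  row 8 [1000]: F1=1 F2=1 -> F1&~F2 -> 0
  row 9 [1001]: F1=1 F2=0 -> F1&~F2 -> 1
  row 10 [1010]: F1=1 F2=1 -> F1&~F2 -> 0
  row 11 [1011]: F1=1 F2=0 -> F1&~F2 -> 1
  row 12 [1100]: F1=1 F2=1 -> F1&~F2 -> 0
  row 13 [1101]: F1=1 F2=0 -> F1&~F2 -> 1
  row 14 [1110]: F1=1 F2=1 -> F1&~F2 -> 0
  row 15 [1111]: F1=1 F2=0 -> F1&~F2 -> 1
Full result column, 4 rows per line (u,v fixed per line; w,z runs 00..11 left to right):
  rows 0-3 [u,v=00]: 0101  = hex 5
  rows 4-7 [u,v=01]: 0100  = hex 4
  rows 8-11 [u,v=10]: 0101  = hex 5
  rows 12-15 [u,v=11]: 0101  = hex 5
Counterexample vector (row 0 .. row 15) = 0101010001010101
Output column grouped in 4s = 0101 0100 0101 0101 = 0x5455
Convert to decimal digit by digit (value = value*16 + digit):
  5 -> 5
  5*16 + 4 = 84
  84*16 + 5 = 1349
  1349*16 + 5 = 21589
Decimal = 21589

21589


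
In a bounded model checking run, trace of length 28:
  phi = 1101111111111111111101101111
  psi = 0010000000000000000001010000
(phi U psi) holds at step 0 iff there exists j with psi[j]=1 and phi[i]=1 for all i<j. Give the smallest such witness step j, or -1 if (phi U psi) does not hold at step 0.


(phi U psi) at 0: need smallest j with psi[j]=1 and phi[i]=1 for all i in [0,j).
Scan from step 0:
  step 0: phi=1, psi=0 -> continue
  step 1: phi=1, psi=0 -> continue
  step 2: psi=1 and phi held for [0,2) -> witness found
Witness step = 2

2


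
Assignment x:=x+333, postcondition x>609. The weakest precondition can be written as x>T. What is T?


Formula: wp(x:=E, P) = P[E/x] (substitute E for x in postcondition)
Step 1: Postcondition: x>609
Step 2: Substitute x+333 for x: x+333>609
Step 3: Solve for x: x > 609-333 = 276

276


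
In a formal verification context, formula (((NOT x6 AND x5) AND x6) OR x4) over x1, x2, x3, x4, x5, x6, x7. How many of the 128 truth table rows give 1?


Formula: (((NOT x6 AND x5) AND x6) OR x4) over 7 vars (128 rows)
Evaluate each row (x1, x2, x3, x4, x5, x6, x7 as bits, MSB first):
  row 0 [0000000]: (((NOT 0 AND 0) AND 0) OR 0) -> 0
  row 1 [0000001]: (((NOT 0 AND 0) AND 0) OR 0) -> 0
  row 2 [0000010]: (((NOT 1 AND 0) AND 1) OR 0) -> 0
  row 3 [0000011]: (((NOT 1 AND 0) AND 1) OR 0) -> 0
  row 4 [0000100]: (((NOT 0 AND 1) AND 0) OR 0) -> 0
  (every remaining row is evaluated the same way; all 128 results are listed next)
Full result column, 8 rows per line (x1,x2,x3,x4 fixed per line; x5,x6,x7 runs 000..111 left to right):
  rows 0-7 [x1,x2,x3,x4=0000]: 00000000  (ones: 0)
  rows 8-15 [x1,x2,x3,x4=0001]: 11111111  (ones: 8)
  rows 16-23 [x1,x2,x3,x4=0010]: 00000000  (ones: 0)
  rows 24-31 [x1,x2,x3,x4=0011]: 11111111  (ones: 8)
  rows 32-39 [x1,x2,x3,x4=0100]: 00000000  (ones: 0)
  rows 40-47 [x1,x2,x3,x4=0101]: 11111111  (ones: 8)
  rows 48-55 [x1,x2,x3,x4=0110]: 00000000  (ones: 0)
  rows 56-63 [x1,x2,x3,x4=0111]: 11111111  (ones: 8)
  rows 64-71 [x1,x2,x3,x4=1000]: 00000000  (ones: 0)
  rows 72-79 [x1,x2,x3,x4=1001]: 11111111  (ones: 8)
  rows 80-87 [x1,x2,x3,x4=1010]: 00000000  (ones: 0)
  rows 88-95 [x1,x2,x3,x4=1011]: 11111111  (ones: 8)
  rows 96-103 [x1,x2,x3,x4=1100]: 00000000  (ones: 0)
  rows 104-111 [x1,x2,x3,x4=1101]: 11111111  (ones: 8)
  rows 112-119 [x1,x2,x3,x4=1110]: 00000000  (ones: 0)
  rows 120-127 [x1,x2,x3,x4=1111]: 11111111  (ones: 8)
Count of 1-rows = 0+8+0+8+0+8+0+8+0+8+0+8+0+8+0+8 = 64

64


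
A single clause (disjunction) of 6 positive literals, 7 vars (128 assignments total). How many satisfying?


Step 1: Total=2^7=128
Step 2: Unsat when all 6 false: 2^1=2
Step 3: Sat=128-2=126

126


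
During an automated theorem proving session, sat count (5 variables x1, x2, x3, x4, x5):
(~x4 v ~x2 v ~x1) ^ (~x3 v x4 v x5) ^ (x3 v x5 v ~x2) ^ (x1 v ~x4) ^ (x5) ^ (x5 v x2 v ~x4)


CNF with 6 clauses over 5 vars (32 assignments).
An assignment satisfies CNF iff every clause has >=1 true literal.
Check each row (bits = x1,x2,x3,x4,x5; clause T/F shown):
  row 0 [00000]: clauses=TTTTFT -> 0
  row 1 [00001]: clauses=TTTTTT -> 1
  row 2 [00010]: clauses=TTTFFF -> 0
  row 3 [00011]: clauses=TTTFTT -> 0
  row 4 [00100]: clauses=TFTTFT -> 0
  row 5 [00101]: clauses=TTTTTT -> 1
  row 6 [00110]: clauses=TTTFFF -> 0
  row 7 [00111]: clauses=TTTFTT -> 0
  row 8 [01000]: clauses=TTFTFT -> 0
  row 9 [01001]: clauses=TTTTTT -> 1
  row 10 [01010]: clauses=TTFFFT -> 0
  row 11 [01011]: clauses=TTTFTT -> 0
  row 12 [01100]: clauses=TFTTFT -> 0
  row 13 [01101]: clauses=TTTTTT -> 1
  row 14 [01110]: clauses=TTTFFT -> 0
  row 15 [01111]: clauses=TTTFTT -> 0
  row 16 [10000]: clauses=TTTTFT -> 0
  row 17 [10001]: clauses=TTTTTT -> 1
  row 18 [10010]: clauses=TTTTFF -> 0
  row 19 [10011]: clauses=TTTTTT -> 1
  row 20 [10100]: clauses=TFTTFT -> 0
  row 21 [10101]: clauses=TTTTTT -> 1
  row 22 [10110]: clauses=TTTTFF -> 0
  row 23 [10111]: clauses=TTTTTT -> 1
  row 24 [11000]: clauses=TTFTFT -> 0
  row 25 [11001]: clauses=TTTTTT -> 1
  row 26 [11010]: clauses=FTFTFT -> 0
  row 27 [11011]: clauses=FTTTTT -> 0
  row 28 [11100]: clauses=TFTTFT -> 0
  row 29 [11101]: clauses=TTTTTT -> 1
  row 30 [11110]: clauses=FTTTFT -> 0
  row 31 [11111]: clauses=FTTTTT -> 0
Full result column, 8 rows per line (x1,x2 fixed per line; x3,x4,x5 runs 000..111 left to right):
  rows 0-7 [x1,x2=00]: 01000100  (ones: 2)
  rows 8-15 [x1,x2=01]: 01000100  (ones: 2)
  rows 16-23 [x1,x2=10]: 01010101  (ones: 4)
  rows 24-31 [x1,x2=11]: 01000100  (ones: 2)
Satisfying assignments = 2+2+4+2 = 10

10


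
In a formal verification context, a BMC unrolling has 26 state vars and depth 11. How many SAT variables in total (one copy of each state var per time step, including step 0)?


BMC unrolls to depth k, creating one copy of each state var for steps 0..k.
Step count = 11 + 1 = 12 (steps 0 through 11)
Vars per step = 26
Total = 26 * 12 = 312

312


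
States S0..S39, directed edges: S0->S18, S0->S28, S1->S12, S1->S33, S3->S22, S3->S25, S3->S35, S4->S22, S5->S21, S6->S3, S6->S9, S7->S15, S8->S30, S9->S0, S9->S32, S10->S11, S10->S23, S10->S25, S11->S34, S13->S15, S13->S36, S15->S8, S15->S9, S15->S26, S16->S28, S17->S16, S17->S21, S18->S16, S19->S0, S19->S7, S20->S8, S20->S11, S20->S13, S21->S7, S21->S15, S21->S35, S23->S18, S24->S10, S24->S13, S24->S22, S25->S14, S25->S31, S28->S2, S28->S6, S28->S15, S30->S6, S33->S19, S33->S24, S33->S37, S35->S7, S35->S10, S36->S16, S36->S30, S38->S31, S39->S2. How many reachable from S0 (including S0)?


BFS from S0:
  layer 0: {S0}
  layer 1: {S18, S28}
  layer 2: {S2, S6, S15, S16}
  layer 3: {S3, S8, S9, S26}
  layer 4: {S22, S25, S30, S32, S35}
  layer 5: {S7, S10, S14, S31}
  layer 6: {S11, S23}
  layer 7: {S34}
Reachable set: {S0, S2, S3, S6, S7, S8, S9, S10, S11, S14, S15, S16, S18, S22, S23, S25, S26, S28, S30, S31, S32, S34, S35}
Count = 23

23


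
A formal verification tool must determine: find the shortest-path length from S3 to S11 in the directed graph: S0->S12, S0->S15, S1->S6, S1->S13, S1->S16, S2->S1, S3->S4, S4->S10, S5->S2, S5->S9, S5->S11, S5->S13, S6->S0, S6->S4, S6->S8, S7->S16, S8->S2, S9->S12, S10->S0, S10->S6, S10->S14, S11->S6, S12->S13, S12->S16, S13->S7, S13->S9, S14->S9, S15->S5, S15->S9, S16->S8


BFS layer-by-layer from S3:
  dist 0: {S3}
  dist 1: {S4}
  dist 2: {S10}
  dist 3: {S0, S6, S14}
  dist 4: {S8, S9, S12, S15}
  dist 5: {S2, S5, S13, S16}
  dist 6: {S1, S7, S11}
  -> S11 reached at distance 6
Shortest path length = 6

6


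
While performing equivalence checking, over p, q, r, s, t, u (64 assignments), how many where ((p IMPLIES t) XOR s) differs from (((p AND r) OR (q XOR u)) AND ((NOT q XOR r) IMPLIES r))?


F1 = ((p IMPLIES t) XOR s)
F2 = (((p AND r) OR (q XOR u)) AND ((NOT q XOR r) IMPLIES r))
Evaluate both on each of 64 rows (bits = p,q,r,s,t,u):
  row 0 [000000]: F1=1 F2=0 (differ) -> 1
  row 1 [000001]: F1=1 F2=0 (differ) -> 1
  row 2 [000010]: F1=1 F2=0 (differ) -> 1
  row 3 [000011]: F1=1 F2=0 (differ) -> 1
  row 4 [000100]: F1=0 F2=0 -> 0
  (every remaining row is evaluated the same way; all 64 results are listed next)
Full result column, 8 rows per line (p,q,r fixed per line; s,t,u runs 000..111 left to right):
  rows 0-7 [p,q,r=000]: 11110000  (ones: 4)
  rows 8-15 [p,q,r=001]: 10100101  (ones: 4)
  rows 16-23 [p,q,r=010]: 01011010  (ones: 4)
  rows 24-31 [p,q,r=011]: 01011010  (ones: 4)
  rows 32-39 [p,q,r=100]: 00111100  (ones: 4)
  rows 40-47 [p,q,r=101]: 11000011  (ones: 4)
  rows 48-55 [p,q,r=110]: 10010110  (ones: 4)
  rows 56-63 [p,q,r=111]: 11000011  (ones: 4)
Disagreements = 4+4+4+4+4+4+4+4 = 32

32


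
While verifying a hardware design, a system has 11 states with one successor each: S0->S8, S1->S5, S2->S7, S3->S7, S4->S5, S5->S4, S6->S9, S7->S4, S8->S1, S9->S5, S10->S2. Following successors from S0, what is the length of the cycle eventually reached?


Trace from S0 until a state repeats:
  S0 -> S8 -> S1 -> S5 -> S4 -> S5
S5 first seen at step 3, revisited at step 5.
Cycle length = 5 - 3 = 2

2


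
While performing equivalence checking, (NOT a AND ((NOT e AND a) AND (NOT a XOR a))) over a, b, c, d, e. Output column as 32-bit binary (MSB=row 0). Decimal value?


Formula: (NOT a AND ((NOT e AND a) AND (NOT a XOR a))) over a, b, c, d, e (32 rows)
Evaluate each row (bits = a,b,c,d,e, MSB first):
  row 0 [00000]: (NOT 0 AND ((NOT 0 AND 0) AND (NOT 0 XOR 0))) -> 0
  row 1 [00001]: (NOT 0 AND ((NOT 1 AND 0) AND (NOT 0 XOR 0))) -> 0
  row 2 [00010]: (NOT 0 AND ((NOT 0 AND 0) AND (NOT 0 XOR 0))) -> 0
  row 3 [00011]: (NOT 0 AND ((NOT 1 AND 0) AND (NOT 0 XOR 0))) -> 0
  row 4 [00100]: (NOT 0 AND ((NOT 0 AND 0) AND (NOT 0 XOR 0))) -> 0
  row 5 [00101]: (NOT 0 AND ((NOT 1 AND 0) AND (NOT 0 XOR 0))) -> 0
  row 6 [00110]: (NOT 0 AND ((NOT 0 AND 0) AND (NOT 0 XOR 0))) -> 0
  row 7 [00111]: (NOT 0 AND ((NOT 1 AND 0) AND (NOT 0 XOR 0))) -> 0
  row 8 [01000]: (NOT 0 AND ((NOT 0 AND 0) AND (NOT 0 XOR 0))) -> 0
  row 9 [01001]: (NOT 0 AND ((NOT 1 AND 0) AND (NOT 0 XOR 0))) -> 0
  row 10 [01010]: (NOT 0 AND ((NOT 0 AND 0) AND (NOT 0 XOR 0))) -> 0
  row 11 [01011]: (NOT 0 AND ((NOT 1 AND 0) AND (NOT 0 XOR 0))) -> 0
  row 12 [01100]: (NOT 0 AND ((NOT 0 AND 0) AND (NOT 0 XOR 0))) -> 0
  row 13 [01101]: (NOT 0 AND ((NOT 1 AND 0) AND (NOT 0 XOR 0))) -> 0
  row 14 [01110]: (NOT 0 AND ((NOT 0 AND 0) AND (NOT 0 XOR 0))) -> 0
  row 15 [01111]: (NOT 0 AND ((NOT 1 AND 0) AND (NOT 0 XOR 0))) -> 0
  row 16 [10000]: (NOT 1 AND ((NOT 0 AND 1) AND (NOT 1 XOR 1))) -> 0
  row 17 [10001]: (NOT 1 AND ((NOT 1 AND 1) AND (NOT 1 XOR 1))) -> 0
  row 18 [10010]: (NOT 1 AND ((NOT 0 AND 1) AND (NOT 1 XOR 1))) -> 0
  row 19 [10011]: (NOT 1 AND ((NOT 1 AND 1) AND (NOT 1 XOR 1))) -> 0
  row 20 [10100]: (NOT 1 AND ((NOT 0 AND 1) AND (NOT 1 XOR 1))) -> 0
  row 21 [10101]: (NOT 1 AND ((NOT 1 AND 1) AND (NOT 1 XOR 1))) -> 0
  row 22 [10110]: (NOT 1 AND ((NOT 0 AND 1) AND (NOT 1 XOR 1))) -> 0
  row 23 [10111]: (NOT 1 AND ((NOT 1 AND 1) AND (NOT 1 XOR 1))) -> 0
  row 24 [11000]: (NOT 1 AND ((NOT 0 AND 1) AND (NOT 1 XOR 1))) -> 0
  row 25 [11001]: (NOT 1 AND ((NOT 1 AND 1) AND (NOT 1 XOR 1))) -> 0
  row 26 [11010]: (NOT 1 AND ((NOT 0 AND 1) AND (NOT 1 XOR 1))) -> 0
  row 27 [11011]: (NOT 1 AND ((NOT 1 AND 1) AND (NOT 1 XOR 1))) -> 0
  row 28 [11100]: (NOT 1 AND ((NOT 0 AND 1) AND (NOT 1 XOR 1))) -> 0
  row 29 [11101]: (NOT 1 AND ((NOT 1 AND 1) AND (NOT 1 XOR 1))) -> 0
  row 30 [11110]: (NOT 1 AND ((NOT 0 AND 1) AND (NOT 1 XOR 1))) -> 0
  row 31 [11111]: (NOT 1 AND ((NOT 1 AND 1) AND (NOT 1 XOR 1))) -> 0
Full result column, 4 rows per line (a,b,c fixed per line; d,e runs 00..11 left to right):
  rows 0-3 [a,b,c=000]: 0000  = hex 0
  rows 4-7 [a,b,c=001]: 0000  = hex 0
  rows 8-11 [a,b,c=010]: 0000  = hex 0
  rows 12-15 [a,b,c=011]: 0000  = hex 0
  rows 16-19 [a,b,c=100]: 0000  = hex 0
  rows 20-23 [a,b,c=101]: 0000  = hex 0
  rows 24-27 [a,b,c=110]: 0000  = hex 0
  rows 28-31 [a,b,c=111]: 0000  = hex 0
Output column (row 0 .. row 31) = 00000000000000000000000000000000
Output column grouped in 4s = 0000 0000 0000 0000 0000 0000 0000 0000 = 0x00000000
Convert to decimal digit by digit (value = value*16 + digit):
  0 -> 0
  0*16 + 0 = 0
  0*16 + 0 = 0
  0*16 + 0 = 0
  0*16 + 0 = 0
  0*16 + 0 = 0
  0*16 + 0 = 0
  0*16 + 0 = 0
Decimal = 0

0


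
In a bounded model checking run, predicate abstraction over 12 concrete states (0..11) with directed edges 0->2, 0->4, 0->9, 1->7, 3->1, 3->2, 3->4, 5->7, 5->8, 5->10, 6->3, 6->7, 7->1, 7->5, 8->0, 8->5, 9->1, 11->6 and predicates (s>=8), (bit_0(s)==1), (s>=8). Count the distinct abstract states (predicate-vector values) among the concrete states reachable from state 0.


BFS from 0:
Concrete reachable: {0, 1, 2, 4, 5, 7, 8, 9, 10}
Abstract via predicates (s>=8), (bit_0(s)==1), (s>=8):
  (0,0,0) <- {0, 2, 4}
  (0,1,0) <- {1, 5, 7}
  (1,0,1) <- {8, 10}
  (1,1,1) <- {9}
Distinct abstract states = 4

4


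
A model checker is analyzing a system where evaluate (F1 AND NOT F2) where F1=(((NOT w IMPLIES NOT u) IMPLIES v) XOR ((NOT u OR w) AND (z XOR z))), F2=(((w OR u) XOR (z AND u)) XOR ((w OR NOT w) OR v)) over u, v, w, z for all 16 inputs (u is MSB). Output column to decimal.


F1 = (((NOT w IMPLIES NOT u) IMPLIES v) XOR ((NOT u OR w) AND (z XOR z)))
F2 = (((w OR u) XOR (z AND u)) XOR ((w OR NOT w) OR v))
Counterexample to F1=>F2 is where F1=1 and F2=0.
Evaluate each row (bits = u,v,w,z, MSB first):
  row 0 [0000]: F1=0 F2=1 -> F1&~F2 -> 0
  row 1 [0001]: F1=0 F2=1 -> F1&~F2 -> 0
  row 2 [0010]: F1=0 F2=0 -> F1&~F2 -> 0
  row 3 [0011]: F1=0 F2=0 -> F1&~F2 -> 0
  row 4 [0100]: F1=1 F2=1 -> F1&~F2 -> 0
  row 5 [0101]: F1=1 F2=1 -> F1&~F2 -> 0
  row 6 [0110]: F1=1 F2=0 -> F1&~F2 -> 1
  row 7 [0111]: F1=1 F2=0 -> F1&~F2 -> 1
  row 8 [1000]: F1=1 F2=0 -> F1&~F2 -> 1
  row 9 [1001]: F1=1 F2=1 -> F1&~F2 -> 0
  row 10 [1010]: F1=0 F2=0 -> F1&~F2 -> 0
  row 11 [1011]: F1=0 F2=1 -> F1&~F2 -> 0
  row 12 [1100]: F1=1 F2=0 -> F1&~F2 -> 1
  row 13 [1101]: F1=1 F2=1 -> F1&~F2 -> 0
  row 14 [1110]: F1=1 F2=0 -> F1&~F2 -> 1
  row 15 [1111]: F1=1 F2=1 -> F1&~F2 -> 0
Full result column, 4 rows per line (u,v fixed per line; w,z runs 00..11 left to right):
  rows 0-3 [u,v=00]: 0000  = hex 0
  rows 4-7 [u,v=01]: 0011  = hex 3
  rows 8-11 [u,v=10]: 1000  = hex 8
  rows 12-15 [u,v=11]: 1010  = hex A
Counterexample vector (row 0 .. row 15) = 0000001110001010
Output column grouped in 4s = 0000 0011 1000 1010 = 0x038A
Convert to decimal digit by digit (value = value*16 + digit):
  0 -> 0
  0*16 + 3 = 3
  3*16 + 8 = 56
  56*16 + 10 (A) = 906
Decimal = 906

906


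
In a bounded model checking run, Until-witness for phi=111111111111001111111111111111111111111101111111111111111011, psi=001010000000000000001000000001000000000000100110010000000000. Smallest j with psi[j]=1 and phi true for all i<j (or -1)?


(phi U psi) at 0: need smallest j with psi[j]=1 and phi[i]=1 for all i in [0,j).
Scan from step 0:
  step 0: phi=1, psi=0 -> continue
  step 1: phi=1, psi=0 -> continue
  step 2: psi=1 and phi held for [0,2) -> witness found
Witness step = 2

2


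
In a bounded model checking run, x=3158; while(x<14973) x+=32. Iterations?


Step 1: x goes from 3158 toward 14973 by 32; the body runs while x<14973, so iterations = ceil((bound-start)/step)
Step 2: Distance=11815
Step 3: ceil(11815/32)=370

370


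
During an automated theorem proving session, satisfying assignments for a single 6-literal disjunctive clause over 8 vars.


Step 1: Total=2^8=256
Step 2: Unsat when all 6 false: 2^2=4
Step 3: Sat=256-4=252

252


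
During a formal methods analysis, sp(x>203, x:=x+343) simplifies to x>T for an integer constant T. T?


Formula: sp(P, x:=E) = exists old_x. (x = E[old_x/x]) AND P[old_x/x] (old_x is the value of x before the assignment; eliminate old_x by solving x = E[old_x/x] for old_x)
Step 1: Precondition P: x>203, i.e. old_x > 203
Step 2: Assignment gives x = old_x + 343, so old_x = x - 343
Step 3: Substitute into P: x - 343 > 203
Step 4: Simplify: x > 203+343 = 546

546


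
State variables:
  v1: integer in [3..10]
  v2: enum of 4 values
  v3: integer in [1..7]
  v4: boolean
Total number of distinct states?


State space = product of domain sizes of all variables.
Domain sizes:
  v1 (integer in [3..10]): 8
  v2 (enum of 4 values): 4
  v3 (integer in [1..7]): 7
  v4 (boolean): 2
Product = 8 * 4 * 7 * 2 = 448

448


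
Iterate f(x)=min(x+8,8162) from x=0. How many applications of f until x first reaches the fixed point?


Step 1: x=0, cap=8162, increment=8
Step 2: x grows by 8 each step until capped at 8162; fixed point is x=8162
Step 3: iterations = ceil(8162/8) = 1021

1021


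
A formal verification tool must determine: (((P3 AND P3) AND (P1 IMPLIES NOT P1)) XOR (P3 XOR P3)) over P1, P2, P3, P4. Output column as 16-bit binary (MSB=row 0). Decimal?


Formula: (((P3 AND P3) AND (P1 IMPLIES NOT P1)) XOR (P3 XOR P3)) over P1, P2, P3, P4 (16 rows)
Evaluate each row (bits = P1,P2,P3,P4, MSB first):
  row 0 [0000]: (((0 AND 0) AND (0 IMPLIES NOT 0)) XOR (0 XOR 0)) -> 0
  row 1 [0001]: (((0 AND 0) AND (0 IMPLIES NOT 0)) XOR (0 XOR 0)) -> 0
  row 2 [0010]: (((1 AND 1) AND (0 IMPLIES NOT 0)) XOR (1 XOR 1)) -> 1
  row 3 [0011]: (((1 AND 1) AND (0 IMPLIES NOT 0)) XOR (1 XOR 1)) -> 1
  row 4 [0100]: (((0 AND 0) AND (0 IMPLIES NOT 0)) XOR (0 XOR 0)) -> 0
  row 5 [0101]: (((0 AND 0) AND (0 IMPLIES NOT 0)) XOR (0 XOR 0)) -> 0
  row 6 [0110]: (((1 AND 1) AND (0 IMPLIES NOT 0)) XOR (1 XOR 1)) -> 1
  row 7 [0111]: (((1 AND 1) AND (0 IMPLIES NOT 0)) XOR (1 XOR 1)) -> 1
  row 8 [1000]: (((0 AND 0) AND (1 IMPLIES NOT 1)) XOR (0 XOR 0)) -> 0
  row 9 [1001]: (((0 AND 0) AND (1 IMPLIES NOT 1)) XOR (0 XOR 0)) -> 0
  row 10 [1010]: (((1 AND 1) AND (1 IMPLIES NOT 1)) XOR (1 XOR 1)) -> 0
  row 11 [1011]: (((1 AND 1) AND (1 IMPLIES NOT 1)) XOR (1 XOR 1)) -> 0
  row 12 [1100]: (((0 AND 0) AND (1 IMPLIES NOT 1)) XOR (0 XOR 0)) -> 0
  row 13 [1101]: (((0 AND 0) AND (1 IMPLIES NOT 1)) XOR (0 XOR 0)) -> 0
  row 14 [1110]: (((1 AND 1) AND (1 IMPLIES NOT 1)) XOR (1 XOR 1)) -> 0
  row 15 [1111]: (((1 AND 1) AND (1 IMPLIES NOT 1)) XOR (1 XOR 1)) -> 0
Full result column, 4 rows per line (P1,P2 fixed per line; P3,P4 runs 00..11 left to right):
  rows 0-3 [P1,P2=00]: 0011  = hex 3
  rows 4-7 [P1,P2=01]: 0011  = hex 3
  rows 8-11 [P1,P2=10]: 0000  = hex 0
  rows 12-15 [P1,P2=11]: 0000  = hex 0
Output column (row 0 .. row 15) = 0011001100000000
Output column grouped in 4s = 0011 0011 0000 0000 = 0x3300
Convert to decimal digit by digit (value = value*16 + digit):
  3 -> 3
  3*16 + 3 = 51
  51*16 + 0 = 816
  816*16 + 0 = 13056
Decimal = 13056

13056


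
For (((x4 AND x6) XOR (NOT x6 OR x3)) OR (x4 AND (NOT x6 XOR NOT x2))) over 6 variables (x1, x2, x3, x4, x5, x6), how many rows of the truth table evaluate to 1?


Formula: (((x4 AND x6) XOR (NOT x6 OR x3)) OR (x4 AND (NOT x6 XOR NOT x2))) over 6 vars (64 rows)
Evaluate each row (x1, x2, x3, x4, x5, x6 as bits, MSB first):
  row 0 [000000]: (((0 AND 0) XOR (NOT 0 OR 0)) OR (0 AND (NOT 0 XOR NOT 0))) -> 1
  row 1 [000001]: (((0 AND 1) XOR (NOT 1 OR 0)) OR (0 AND (NOT 1 XOR NOT 0))) -> 0
  row 2 [000010]: (((0 AND 0) XOR (NOT 0 OR 0)) OR (0 AND (NOT 0 XOR NOT 0))) -> 1
  row 3 [000011]: (((0 AND 1) XOR (NOT 1 OR 0)) OR (0 AND (NOT 1 XOR NOT 0))) -> 0
  row 4 [000100]: (((1 AND 0) XOR (NOT 0 OR 0)) OR (1 AND (NOT 0 XOR NOT 0))) -> 1
  (every remaining row is evaluated the same way; all 64 results are listed next)
Full result column, 8 rows per line (x1,x2,x3 fixed per line; x4,x5,x6 runs 000..111 left to right):
  rows 0-7 [x1,x2,x3=000]: 10101111  (ones: 6)
  rows 8-15 [x1,x2,x3=001]: 11111111  (ones: 8)
  rows 16-23 [x1,x2,x3=010]: 10101111  (ones: 6)
  rows 24-31 [x1,x2,x3=011]: 11111010  (ones: 6)
  rows 32-39 [x1,x2,x3=100]: 10101111  (ones: 6)
  rows 40-47 [x1,x2,x3=101]: 11111111  (ones: 8)
  rows 48-55 [x1,x2,x3=110]: 10101111  (ones: 6)
  rows 56-63 [x1,x2,x3=111]: 11111010  (ones: 6)
Count of 1-rows = 6+8+6+6+6+8+6+6 = 52

52


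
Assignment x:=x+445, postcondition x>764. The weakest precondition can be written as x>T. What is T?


Formula: wp(x:=E, P) = P[E/x] (substitute E for x in postcondition)
Step 1: Postcondition: x>764
Step 2: Substitute x+445 for x: x+445>764
Step 3: Solve for x: x > 764-445 = 319

319


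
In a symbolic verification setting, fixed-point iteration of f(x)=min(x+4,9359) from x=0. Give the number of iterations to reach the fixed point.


Step 1: x=0, cap=9359, increment=4
Step 2: x grows by 4 each step until capped at 9359; fixed point is x=9359
Step 3: iterations = ceil(9359/4) = 2340

2340


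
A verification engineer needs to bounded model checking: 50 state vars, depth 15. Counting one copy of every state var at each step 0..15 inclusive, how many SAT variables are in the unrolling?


BMC unrolls to depth k, creating one copy of each state var for steps 0..k.
Step count = 15 + 1 = 16 (steps 0 through 15)
Vars per step = 50
Total = 50 * 16 = 800

800


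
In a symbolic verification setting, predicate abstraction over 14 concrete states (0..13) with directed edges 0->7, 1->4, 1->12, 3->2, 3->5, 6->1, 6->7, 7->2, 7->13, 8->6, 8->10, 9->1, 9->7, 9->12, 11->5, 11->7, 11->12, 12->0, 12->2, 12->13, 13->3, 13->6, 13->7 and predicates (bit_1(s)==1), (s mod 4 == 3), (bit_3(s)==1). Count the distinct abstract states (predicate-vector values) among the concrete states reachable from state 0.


BFS from 0:
Concrete reachable: {0, 1, 2, 3, 4, 5, 6, 7, 12, 13}
Abstract via predicates (bit_1(s)==1), (s mod 4 == 3), (bit_3(s)==1):
  (0,0,0) <- {0, 1, 4, 5}
  (0,0,1) <- {12, 13}
  (1,0,0) <- {2, 6}
  (1,1,0) <- {3, 7}
Distinct abstract states = 4

4


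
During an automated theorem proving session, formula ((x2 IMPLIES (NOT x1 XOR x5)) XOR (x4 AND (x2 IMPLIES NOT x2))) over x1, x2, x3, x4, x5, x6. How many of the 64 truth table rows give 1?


Formula: ((x2 IMPLIES (NOT x1 XOR x5)) XOR (x4 AND (x2 IMPLIES NOT x2))) over 6 vars (64 rows)
Evaluate each row (x1, x2, x3, x4, x5, x6 as bits, MSB first):
  row 0 [000000]: ((0 IMPLIES (NOT 0 XOR 0)) XOR (0 AND (0 IMPLIES NOT 0))) -> 1
  row 1 [000001]: ((0 IMPLIES (NOT 0 XOR 0)) XOR (0 AND (0 IMPLIES NOT 0))) -> 1
  row 2 [000010]: ((0 IMPLIES (NOT 0 XOR 1)) XOR (0 AND (0 IMPLIES NOT 0))) -> 1
  row 3 [000011]: ((0 IMPLIES (NOT 0 XOR 1)) XOR (0 AND (0 IMPLIES NOT 0))) -> 1
  row 4 [000100]: ((0 IMPLIES (NOT 0 XOR 0)) XOR (1 AND (0 IMPLIES NOT 0))) -> 0
  (every remaining row is evaluated the same way; all 64 results are listed next)
Full result column, 8 rows per line (x1,x2,x3 fixed per line; x4,x5,x6 runs 000..111 left to right):
  rows 0-7 [x1,x2,x3=000]: 11110000  (ones: 4)
  rows 8-15 [x1,x2,x3=001]: 11110000  (ones: 4)
  rows 16-23 [x1,x2,x3=010]: 11001100  (ones: 4)
  rows 24-31 [x1,x2,x3=011]: 11001100  (ones: 4)
  rows 32-39 [x1,x2,x3=100]: 11110000  (ones: 4)
  rows 40-47 [x1,x2,x3=101]: 11110000  (ones: 4)
  rows 48-55 [x1,x2,x3=110]: 00110011  (ones: 4)
  rows 56-63 [x1,x2,x3=111]: 00110011  (ones: 4)
Count of 1-rows = 4+4+4+4+4+4+4+4 = 32

32


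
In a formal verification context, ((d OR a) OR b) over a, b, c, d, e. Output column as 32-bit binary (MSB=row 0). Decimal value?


Formula: ((d OR a) OR b) over a, b, c, d, e (32 rows)
Evaluate each row (bits = a,b,c,d,e, MSB first):
  row 0 [00000]: ((0 OR 0) OR 0) -> 0
  row 1 [00001]: ((0 OR 0) OR 0) -> 0
  row 2 [00010]: ((1 OR 0) OR 0) -> 1
  row 3 [00011]: ((1 OR 0) OR 0) -> 1
  row 4 [00100]: ((0 OR 0) OR 0) -> 0
  row 5 [00101]: ((0 OR 0) OR 0) -> 0
  row 6 [00110]: ((1 OR 0) OR 0) -> 1
  row 7 [00111]: ((1 OR 0) OR 0) -> 1
  row 8 [01000]: ((0 OR 0) OR 1) -> 1
  row 9 [01001]: ((0 OR 0) OR 1) -> 1
  row 10 [01010]: ((1 OR 0) OR 1) -> 1
  row 11 [01011]: ((1 OR 0) OR 1) -> 1
  row 12 [01100]: ((0 OR 0) OR 1) -> 1
  row 13 [01101]: ((0 OR 0) OR 1) -> 1
  row 14 [01110]: ((1 OR 0) OR 1) -> 1
  row 15 [01111]: ((1 OR 0) OR 1) -> 1
  row 16 [10000]: ((0 OR 1) OR 0) -> 1
  row 17 [10001]: ((0 OR 1) OR 0) -> 1
  row 18 [10010]: ((1 OR 1) OR 0) -> 1
  row 19 [10011]: ((1 OR 1) OR 0) -> 1
  row 20 [10100]: ((0 OR 1) OR 0) -> 1
  row 21 [10101]: ((0 OR 1) OR 0) -> 1
  row 22 [10110]: ((1 OR 1) OR 0) -> 1
  row 23 [10111]: ((1 OR 1) OR 0) -> 1
  row 24 [11000]: ((0 OR 1) OR 1) -> 1
  row 25 [11001]: ((0 OR 1) OR 1) -> 1
  row 26 [11010]: ((1 OR 1) OR 1) -> 1
  row 27 [11011]: ((1 OR 1) OR 1) -> 1
  row 28 [11100]: ((0 OR 1) OR 1) -> 1
  row 29 [11101]: ((0 OR 1) OR 1) -> 1
  row 30 [11110]: ((1 OR 1) OR 1) -> 1
  row 31 [11111]: ((1 OR 1) OR 1) -> 1
Full result column, 4 rows per line (a,b,c fixed per line; d,e runs 00..11 left to right):
  rows 0-3 [a,b,c=000]: 0011  = hex 3
  rows 4-7 [a,b,c=001]: 0011  = hex 3
  rows 8-11 [a,b,c=010]: 1111  = hex F
  rows 12-15 [a,b,c=011]: 1111  = hex F
  rows 16-19 [a,b,c=100]: 1111  = hex F
  rows 20-23 [a,b,c=101]: 1111  = hex F
  rows 24-27 [a,b,c=110]: 1111  = hex F
  rows 28-31 [a,b,c=111]: 1111  = hex F
Output column (row 0 .. row 31) = 00110011111111111111111111111111
Output column grouped in 4s = 0011 0011 1111 1111 1111 1111 1111 1111 = 0x33FFFFFF
Convert to decimal digit by digit (value = value*16 + digit):
  3 -> 3
  3*16 + 3 = 51
  51*16 + 15 (F) = 831
  831*16 + 15 (F) = 13311
  13311*16 + 15 (F) = 212991
  212991*16 + 15 (F) = 3407871
  3407871*16 + 15 (F) = 54525951
  54525951*16 + 15 (F) = 872415231
Decimal = 872415231

872415231


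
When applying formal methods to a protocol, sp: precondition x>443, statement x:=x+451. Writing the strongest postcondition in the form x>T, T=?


Formula: sp(P, x:=E) = exists old_x. (x = E[old_x/x]) AND P[old_x/x] (old_x is the value of x before the assignment; eliminate old_x by solving x = E[old_x/x] for old_x)
Step 1: Precondition P: x>443, i.e. old_x > 443
Step 2: Assignment gives x = old_x + 451, so old_x = x - 451
Step 3: Substitute into P: x - 451 > 443
Step 4: Simplify: x > 443+451 = 894

894


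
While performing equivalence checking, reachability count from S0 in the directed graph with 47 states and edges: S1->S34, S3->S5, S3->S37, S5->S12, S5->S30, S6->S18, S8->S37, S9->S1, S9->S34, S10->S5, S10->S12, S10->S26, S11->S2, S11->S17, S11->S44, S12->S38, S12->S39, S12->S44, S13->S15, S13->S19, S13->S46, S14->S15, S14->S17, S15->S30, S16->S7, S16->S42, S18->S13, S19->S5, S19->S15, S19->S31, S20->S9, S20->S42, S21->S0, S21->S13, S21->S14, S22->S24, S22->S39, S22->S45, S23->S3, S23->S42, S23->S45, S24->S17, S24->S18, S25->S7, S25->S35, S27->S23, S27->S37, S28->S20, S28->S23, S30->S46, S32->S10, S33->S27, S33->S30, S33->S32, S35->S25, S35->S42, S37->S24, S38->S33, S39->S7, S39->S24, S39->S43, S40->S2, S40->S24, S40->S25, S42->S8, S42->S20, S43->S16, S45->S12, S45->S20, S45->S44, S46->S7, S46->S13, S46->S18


BFS from S0:
  layer 0: {S0}
Reachable set: {S0}
Count = 1

1


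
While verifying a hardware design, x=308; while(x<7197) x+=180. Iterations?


Step 1: x goes from 308 toward 7197 by 180; the body runs while x<7197, so iterations = ceil((bound-start)/step)
Step 2: Distance=6889
Step 3: ceil(6889/180)=39

39


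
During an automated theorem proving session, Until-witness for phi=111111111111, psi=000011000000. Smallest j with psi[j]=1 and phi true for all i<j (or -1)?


(phi U psi) at 0: need smallest j with psi[j]=1 and phi[i]=1 for all i in [0,j).
Scan from step 0:
  step 0: phi=1, psi=0 -> continue
  step 1: phi=1, psi=0 -> continue
  step 2: phi=1, psi=0 -> continue
  step 3: phi=1, psi=0 -> continue
  step 4: psi=1 and phi held for [0,4) -> witness found
Witness step = 4

4


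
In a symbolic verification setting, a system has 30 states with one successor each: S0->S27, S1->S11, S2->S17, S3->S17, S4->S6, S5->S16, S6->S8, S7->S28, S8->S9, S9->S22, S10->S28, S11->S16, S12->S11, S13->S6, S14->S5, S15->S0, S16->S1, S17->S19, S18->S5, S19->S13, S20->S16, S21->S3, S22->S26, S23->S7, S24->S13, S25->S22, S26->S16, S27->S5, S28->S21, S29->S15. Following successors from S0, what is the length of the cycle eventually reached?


Trace from S0 until a state repeats:
  S0 -> S27 -> S5 -> S16 -> S1 -> S11 -> S16
S16 first seen at step 3, revisited at step 6.
Cycle length = 6 - 3 = 3

3


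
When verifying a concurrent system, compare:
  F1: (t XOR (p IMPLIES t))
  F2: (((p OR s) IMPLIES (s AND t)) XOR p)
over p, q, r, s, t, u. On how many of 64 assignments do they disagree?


F1 = (t XOR (p IMPLIES t))
F2 = (((p OR s) IMPLIES (s AND t)) XOR p)
Evaluate both on each of 64 rows (bits = p,q,r,s,t,u):
  row 0 [000000]: F1=1 F2=1 -> 0
  row 1 [000001]: F1=1 F2=1 -> 0
  row 2 [000010]: F1=0 F2=1 (differ) -> 1
  row 3 [000011]: F1=0 F2=1 (differ) -> 1
  row 4 [000100]: F1=1 F2=0 (differ) -> 1
  (every remaining row is evaluated the same way; all 64 results are listed next)
Full result column, 8 rows per line (p,q,r fixed per line; s,t,u runs 000..111 left to right):
  rows 0-7 [p,q,r=000]: 00111111  (ones: 6)
  rows 8-15 [p,q,r=001]: 00111111  (ones: 6)
  rows 16-23 [p,q,r=010]: 00111111  (ones: 6)
  rows 24-31 [p,q,r=011]: 00111111  (ones: 6)
  rows 32-39 [p,q,r=100]: 11111100  (ones: 6)
  rows 40-47 [p,q,r=101]: 11111100  (ones: 6)
  rows 48-55 [p,q,r=110]: 11111100  (ones: 6)
  rows 56-63 [p,q,r=111]: 11111100  (ones: 6)
Disagreements = 6+6+6+6+6+6+6+6 = 48

48


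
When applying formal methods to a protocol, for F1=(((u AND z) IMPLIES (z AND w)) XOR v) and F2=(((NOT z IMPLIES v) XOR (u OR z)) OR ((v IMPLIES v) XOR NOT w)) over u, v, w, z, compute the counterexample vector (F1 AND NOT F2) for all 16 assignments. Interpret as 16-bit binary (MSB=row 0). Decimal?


F1 = (((u AND z) IMPLIES (z AND w)) XOR v)
F2 = (((NOT z IMPLIES v) XOR (u OR z)) OR ((v IMPLIES v) XOR NOT w))
Counterexample to F1=>F2 is where F1=1 and F2=0.
Evaluate each row (bits = u,v,w,z, MSB first):
  row 0 [0000]: F1=1 F2=0 -> F1&~F2 -> 1
  row 1 [0001]: F1=1 F2=0 -> F1&~F2 -> 1
  row 2 [0010]: F1=1 F2=1 -> F1&~F2 -> 0
  row 3 [0011]: F1=1 F2=1 -> F1&~F2 -> 0
  row 4 [0100]: F1=0 F2=1 -> F1&~F2 -> 0
  row 5 [0101]: F1=0 F2=0 -> F1&~F2 -> 0
  row 6 [0110]: F1=0 F2=1 -> F1&~F2 -> 0
  row 7 [0111]: F1=0 F2=1 -> F1&~F2 -> 0
  row 8 [1000]: F1=1 F2=1 -> F1&~F2 -> 0
  row 9 [1001]: F1=0 F2=0 -> F1&~F2 -> 0
  row 10 [1010]: F1=1 F2=1 -> F1&~F2 -> 0
  row 11 [1011]: F1=1 F2=1 -> F1&~F2 -> 0
  row 12 [1100]: F1=0 F2=0 -> F1&~F2 -> 0
  row 13 [1101]: F1=1 F2=0 -> F1&~F2 -> 1
  row 14 [1110]: F1=0 F2=1 -> F1&~F2 -> 0
  row 15 [1111]: F1=0 F2=1 -> F1&~F2 -> 0
Full result column, 4 rows per line (u,v fixed per line; w,z runs 00..11 left to right):
  rows 0-3 [u,v=00]: 1100  = hex C
  rows 4-7 [u,v=01]: 0000  = hex 0
  rows 8-11 [u,v=10]: 0000  = hex 0
  rows 12-15 [u,v=11]: 0100  = hex 4
Counterexample vector (row 0 .. row 15) = 1100000000000100
Output column grouped in 4s = 1100 0000 0000 0100 = 0xC004
Convert to decimal digit by digit (value = value*16 + digit):
  C -> 12
  12*16 + 0 = 192
  192*16 + 0 = 3072
  3072*16 + 4 = 49156
Decimal = 49156

49156
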